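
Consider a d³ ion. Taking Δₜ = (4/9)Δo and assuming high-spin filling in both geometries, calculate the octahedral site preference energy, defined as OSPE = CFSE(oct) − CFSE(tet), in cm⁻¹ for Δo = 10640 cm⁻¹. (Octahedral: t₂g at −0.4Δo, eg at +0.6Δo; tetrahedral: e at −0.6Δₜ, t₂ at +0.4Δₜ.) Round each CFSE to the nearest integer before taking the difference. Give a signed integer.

-8985

Octahedral high-spin t₂g³ eg⁰: CFSE = -1.2 × 10640 = -12768 cm⁻¹.
Tetrahedral: e² t₂¹, CFSE = 2(−0.6) + 1(+0.4) = -0.8Δₜ = -0.8 × (4/9) × 10640 = -3783 cm⁻¹.
Subtracting, OSPE = -12768 − (-3783) = -8985 cm⁻¹.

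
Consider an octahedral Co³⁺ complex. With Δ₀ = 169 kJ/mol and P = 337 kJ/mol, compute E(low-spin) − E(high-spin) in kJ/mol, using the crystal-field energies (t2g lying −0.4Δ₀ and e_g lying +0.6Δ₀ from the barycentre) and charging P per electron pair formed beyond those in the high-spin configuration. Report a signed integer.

336

Group 9 minus oxidation state +3 gives a d⁶ configuration for Co³⁺.
High-spin: t2g^4 e_g^2, CFSE = -0.4Δ₀ = -68 kJ/mol.
For low-spin the configuration is t2g^6 e_g^0: orbital energy -2.4 × 169 = -406 kJ/mol, and 2 additional pairs relative to high-spin add 674 kJ/mol, giving 268 kJ/mol.
Thus E(LS) − E(HS) = 336 kJ/mol.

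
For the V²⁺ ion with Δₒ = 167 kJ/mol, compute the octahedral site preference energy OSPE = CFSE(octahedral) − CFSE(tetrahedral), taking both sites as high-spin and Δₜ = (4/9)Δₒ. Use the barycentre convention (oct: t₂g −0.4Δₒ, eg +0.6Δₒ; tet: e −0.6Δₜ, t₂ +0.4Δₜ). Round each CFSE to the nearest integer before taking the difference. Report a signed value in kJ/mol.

-141

V is in group 5, so V²⁺ is d³ (5 − 2 = 3).
Octahedral high-spin t2g^3 e_g^0: CFSE = -1.2 × 167 = -200 kJ/mol.
In a tetrahedral site the filling is e^2 t2^1: CFSE(tet) = -0.8Δₜ = -0.8 × (4/9)(167) = -59 kJ/mol.
OSPE = -200 − (-59) = -141 kJ/mol.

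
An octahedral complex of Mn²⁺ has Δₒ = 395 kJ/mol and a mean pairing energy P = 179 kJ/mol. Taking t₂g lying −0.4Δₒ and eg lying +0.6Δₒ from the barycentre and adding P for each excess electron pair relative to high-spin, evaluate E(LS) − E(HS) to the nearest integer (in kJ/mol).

-432

Mn²⁺: group 7, so d-count = 7 − 2 = 5.
In the high-spin limit (t₂g³ eg²) the orbital term is 0.0Δₒ = 0 kJ/mol, with no excess pairing.
Low-spin t₂g⁵ eg⁰ gives -2.0Δₒ = -790 kJ/mol, but forming 2 extra pairs costs 2P = 358 kJ/mol, so E(LS) = -790 + 358 = -432 kJ/mol.
E(LS) − E(HS) = -432 − (0) = -432 kJ/mol.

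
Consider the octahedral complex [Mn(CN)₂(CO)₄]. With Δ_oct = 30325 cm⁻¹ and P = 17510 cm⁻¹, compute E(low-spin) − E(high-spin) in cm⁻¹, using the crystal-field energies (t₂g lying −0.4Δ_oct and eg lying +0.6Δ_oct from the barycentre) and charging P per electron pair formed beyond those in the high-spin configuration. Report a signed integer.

Ligand charges: 2×(-1) from CN⁻ and 4×(+0) from CO sum to -2; with overall charge +0, Mn is +2.
Group 7 minus oxidation state +2 gives a d⁵ configuration for Mn²⁺.
High-spin d⁵ fills as t₂g³ eg² with CFSE 3(−0.4) + 2(+0.6) = 0.0Δ_oct = 0 cm⁻¹.
Low-spin t₂g⁵ eg⁰ gives -2.0Δ_oct = -60650 cm⁻¹, but forming 2 extra pairs costs 2P = 35020 cm⁻¹, so E(LS) = -60650 + 35020 = -25630 cm⁻¹.
E(LS) − E(HS) = -25630 − (0) = -25630 cm⁻¹.

-25630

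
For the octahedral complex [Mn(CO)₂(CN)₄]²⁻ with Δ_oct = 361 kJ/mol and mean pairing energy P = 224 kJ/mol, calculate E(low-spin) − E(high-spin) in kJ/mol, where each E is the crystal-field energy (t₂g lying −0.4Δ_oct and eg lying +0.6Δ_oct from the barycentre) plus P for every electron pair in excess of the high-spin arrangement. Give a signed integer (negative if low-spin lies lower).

-274

Ligand charges: 2×(+0) from CO and 4×(-1) from CN⁻ sum to -4; with overall charge -2, Mn is +2.
Group 7 minus oxidation state +2 gives a d⁵ configuration for Mn²⁺.
In the high-spin limit (t₂g³ eg²) the orbital term is 0.0Δ_oct = 0 kJ/mol, with no excess pairing.
Low-spin t₂g⁵ eg⁰ gives -2.0Δ_oct = -722 kJ/mol, but forming 2 extra pairs costs 2P = 448 kJ/mol, so E(LS) = -722 + 448 = -274 kJ/mol.
Thus E(LS) − E(HS) = -274 kJ/mol.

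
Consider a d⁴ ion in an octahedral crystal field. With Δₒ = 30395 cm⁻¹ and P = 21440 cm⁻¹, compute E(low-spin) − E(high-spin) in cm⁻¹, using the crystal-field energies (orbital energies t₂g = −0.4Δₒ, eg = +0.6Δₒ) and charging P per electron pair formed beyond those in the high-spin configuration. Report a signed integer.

In the high-spin limit (t₂g³ eg¹) the orbital term is -0.6Δₒ = -18237 cm⁻¹, with no excess pairing.
Low-spin t₂g⁴ eg⁰ gives -1.6Δₒ = -48632 cm⁻¹, but forming 1 extra pair costs 1P = 21440 cm⁻¹, so E(LS) = -48632 + 21440 = -27192 cm⁻¹.
E(LS) − E(HS) = -27192 − (-18237) = -8955 cm⁻¹.

-8955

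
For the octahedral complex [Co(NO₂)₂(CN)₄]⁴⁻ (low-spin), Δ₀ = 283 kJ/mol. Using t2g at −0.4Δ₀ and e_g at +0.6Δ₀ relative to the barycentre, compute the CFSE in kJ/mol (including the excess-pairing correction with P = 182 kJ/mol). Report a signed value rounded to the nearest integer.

-327

Ligand charges: 2×(-1) from NO₂⁻ and 4×(-1) from CN⁻ sum to -6; with overall charge -4, Co is +2.
Co²⁺: group 9, so d-count = 9 − 2 = 7.
Electron filling gives t2g^6 e_g^1.
The orbital stabilization is -1.8Δ₀ = -1.8 × 283 = -509 kJ/mol.
Pairing penalty: 3 pairs vs 2 in the high-spin reference → 1 extra × P = 182 kJ/mol.
Combining: -509 + 182 = -327 kJ/mol.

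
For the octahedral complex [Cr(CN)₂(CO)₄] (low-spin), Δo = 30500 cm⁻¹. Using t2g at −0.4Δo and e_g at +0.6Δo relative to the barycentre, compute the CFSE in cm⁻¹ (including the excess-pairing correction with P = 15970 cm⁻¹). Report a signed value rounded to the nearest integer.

-32830

Ligand charges: 2×(-1) from CN⁻ and 4×(+0) from CO sum to -2; with overall charge +0, Cr is +2.
Group 6 minus oxidation state +2 gives a d⁴ configuration for Cr²⁺.
Electron filling gives t2g^4 e_g^0.
Orbital CFSE = 4(-0.4) + 0(0.6) = -1.6Δo = -1.6 × 30500 = -48800 cm⁻¹.
Relative to high-spin t2g^3 e_g^1 (0 paired), the low-spin configuration has 1 additional pair, contributing +1 × 15970 = +15970 cm⁻¹.
Overall CFSE = -48800 + 15970 = -32830 cm⁻¹.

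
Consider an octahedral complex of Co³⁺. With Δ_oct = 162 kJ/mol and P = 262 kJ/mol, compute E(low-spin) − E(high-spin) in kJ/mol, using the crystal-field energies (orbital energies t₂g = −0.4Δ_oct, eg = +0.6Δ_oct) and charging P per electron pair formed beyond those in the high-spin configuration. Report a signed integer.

200

Group 9 minus oxidation state +3 gives a d⁶ configuration for Co³⁺.
High-spin: t₂g⁴ eg², CFSE = -0.4Δ_oct = -65 kJ/mol.
Low-spin: t₂g⁶ eg⁰, orbital CFSE = -2.4Δ_oct = -389 kJ/mol; plus 2 excess pairs × P = +524 kJ/mol; total 135 kJ/mol.
E(LS) − E(HS) = 135 − (-65) = 200 kJ/mol.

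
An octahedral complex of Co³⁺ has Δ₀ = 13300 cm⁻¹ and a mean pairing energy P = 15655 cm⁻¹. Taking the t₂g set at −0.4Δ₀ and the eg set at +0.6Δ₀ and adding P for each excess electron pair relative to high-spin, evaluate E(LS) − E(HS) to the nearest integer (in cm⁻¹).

Co sits in group 9; removing 3 electrons leaves Co³⁺ with 9 − 3 = 6 d electrons.
High-spin: t₂g⁴ eg², CFSE = -0.4Δ₀ = -5320 cm⁻¹.
Low-spin: t₂g⁶ eg⁰, orbital CFSE = -2.4Δ₀ = -31920 cm⁻¹; plus 2 excess pairs × P = +31310 cm⁻¹; total -610 cm⁻¹.
E(LS) − E(HS) = -610 − (-5320) = 4710 cm⁻¹.

4710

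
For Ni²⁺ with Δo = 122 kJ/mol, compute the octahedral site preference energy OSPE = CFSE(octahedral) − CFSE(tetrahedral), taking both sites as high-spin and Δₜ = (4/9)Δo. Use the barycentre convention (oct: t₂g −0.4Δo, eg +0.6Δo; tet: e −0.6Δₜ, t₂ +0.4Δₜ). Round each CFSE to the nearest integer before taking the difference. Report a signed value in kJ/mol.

-103

Ni²⁺: group 10, so d-count = 10 − 2 = 8.
In an octahedral site d⁸ (HS) is t2g^6 e_g^2, giving CFSE(oct) = -1.2Δo = -146 kJ/mol.
Tetrahedral e^4 t2^4 gives -0.8Δₜ = -0.8 × (4/9) × 122 = -43 kJ/mol.
OSPE = CFSE(oct) − CFSE(tet) = -146 − (-43) = -103 kJ/mol.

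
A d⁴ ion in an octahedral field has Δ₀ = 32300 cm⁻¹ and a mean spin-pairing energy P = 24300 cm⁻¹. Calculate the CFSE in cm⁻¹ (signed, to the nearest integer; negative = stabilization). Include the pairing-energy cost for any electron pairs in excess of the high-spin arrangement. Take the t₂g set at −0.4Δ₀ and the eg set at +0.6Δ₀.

-27380

Δ₀ > P, so pairing is preferred: the ground state is low-spin.
Configuration: t₂g⁴ eg⁰.
Orbital CFSE = -1.6Δ₀ = -1.6 × 32300 = -51680 cm⁻¹.
Excess pairs vs high-spin: 1 − 0 = 1; pairing cost = +24300 cm⁻¹.
Net CFSE = -51680 + 24300 = -27380 cm⁻¹.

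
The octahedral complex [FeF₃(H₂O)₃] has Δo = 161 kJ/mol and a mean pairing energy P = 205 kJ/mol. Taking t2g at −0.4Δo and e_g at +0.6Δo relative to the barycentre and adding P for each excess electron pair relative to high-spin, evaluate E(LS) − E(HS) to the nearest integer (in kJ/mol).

Ligand charges: 3×(-1) from F⁻ and 3×(+0) from H₂O sum to -3; with overall charge +0, Fe is +3.
Fe is in group 8, so Fe³⁺ is d⁵ (8 − 3 = 5).
High-spin: t2g^3 e_g^2, CFSE = 0.0Δo = 0 kJ/mol.
Low-spin: t2g^5 e_g^0, orbital CFSE = -2.0Δo = -322 kJ/mol; plus 2 excess pairs × P = +410 kJ/mol; total 88 kJ/mol.
E(LS) − E(HS) = 88 − (0) = 88 kJ/mol.

88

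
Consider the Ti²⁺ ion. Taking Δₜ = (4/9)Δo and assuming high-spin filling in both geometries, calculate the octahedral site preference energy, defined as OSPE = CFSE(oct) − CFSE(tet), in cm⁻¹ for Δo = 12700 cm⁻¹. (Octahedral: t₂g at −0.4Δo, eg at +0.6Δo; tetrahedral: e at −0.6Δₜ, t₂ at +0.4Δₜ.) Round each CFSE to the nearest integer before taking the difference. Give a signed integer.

-3387

Ti sits in group 4; removing 2 electrons leaves Ti²⁺ with 4 − 2 = 2 d electrons.
Octahedral (high-spin): t2g^2 e_g^0, CFSE = 2(−0.4) + 0(+0.6) = -0.8Δo = -0.8 × 12700 = -10160 cm⁻¹.
In a tetrahedral site the filling is e^2 t2^0: CFSE(tet) = -1.2Δₜ = -1.2 × (4/9)(12700) = -6773 cm⁻¹.
OSPE = -10160 − (-6773) = -3387 cm⁻¹.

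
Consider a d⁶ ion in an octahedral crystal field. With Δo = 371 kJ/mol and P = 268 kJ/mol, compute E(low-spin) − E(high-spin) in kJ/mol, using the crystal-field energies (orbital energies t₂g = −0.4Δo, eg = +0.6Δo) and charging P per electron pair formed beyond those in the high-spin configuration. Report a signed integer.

In the high-spin limit (t₂g⁴ eg²) the orbital term is -0.4Δo = -148 kJ/mol, with no excess pairing.
For low-spin the configuration is t₂g⁶ eg⁰: orbital energy -2.4 × 371 = -890 kJ/mol, and 2 additional pairs relative to high-spin add 536 kJ/mol, giving -354 kJ/mol.
The difference is -354 − (-148) = -206 kJ/mol, so low-spin lies lower.

-206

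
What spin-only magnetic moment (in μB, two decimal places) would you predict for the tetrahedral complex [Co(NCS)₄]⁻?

Each NCS⁻ contributes -1; 4 × (-1) = -4. With overall charge -1, Co is in the +3 oxidation state.
Co³⁺: group 9, so d-count = 9 − 3 = 6.
With tetrahedral geometry the complex is necessarily high-spin.
Configuration: e³ t₂³ → 4 unpaired electrons.
μ(spin-only) = √[4(4+2)] = √24 ≈ 4.90 μB.

4.90 μB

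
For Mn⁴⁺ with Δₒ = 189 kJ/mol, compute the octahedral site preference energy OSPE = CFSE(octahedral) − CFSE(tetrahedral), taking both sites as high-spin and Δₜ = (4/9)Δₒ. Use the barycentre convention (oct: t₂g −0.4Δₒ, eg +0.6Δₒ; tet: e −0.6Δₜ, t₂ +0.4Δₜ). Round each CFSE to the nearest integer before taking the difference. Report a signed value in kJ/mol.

Group 7 minus oxidation state +4 gives a d³ configuration for Mn⁴⁺.
Octahedral high-spin t2g^3 e_g^0: CFSE = -1.2 × 189 = -227 kJ/mol.
Tetrahedral e^2 t2^1 gives -0.8Δₜ = -0.8 × (4/9) × 189 = -67 kJ/mol.
OSPE = CFSE(oct) − CFSE(tet) = -227 − (-67) = -160 kJ/mol.

-160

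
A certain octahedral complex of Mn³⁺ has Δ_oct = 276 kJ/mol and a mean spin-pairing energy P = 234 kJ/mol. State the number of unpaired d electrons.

2

Group 7 minus oxidation state +3 gives a d⁴ configuration for Mn³⁺.
Δ_oct > P, so pairing is preferred: the ground state is low-spin.
Configuration: t₂g⁴ eg⁰.
Unpaired electrons: 2.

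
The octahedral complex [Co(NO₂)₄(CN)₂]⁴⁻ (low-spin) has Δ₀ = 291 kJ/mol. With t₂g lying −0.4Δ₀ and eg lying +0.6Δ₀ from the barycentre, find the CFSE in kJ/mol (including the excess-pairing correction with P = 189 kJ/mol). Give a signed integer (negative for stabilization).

-335

Ligand charges: 4×(-1) from NO₂⁻ and 2×(-1) from CN⁻ sum to -6; with overall charge -4, Co is +2.
Co is in group 9, so Co²⁺ is d⁷ (9 − 2 = 7).
Configuration: t₂g⁶ eg¹.
Orbital CFSE = 6(-0.4) + 1(0.6) = -1.8Δ₀ = -1.8 × 291 = -524 kJ/mol.
High-spin d⁷ would be t₂g⁵ eg² with 2 pairs; low-spin has 3, so 1 excess pair costs +1P = +189 kJ/mol.
Overall CFSE = -524 + 189 = -335 kJ/mol.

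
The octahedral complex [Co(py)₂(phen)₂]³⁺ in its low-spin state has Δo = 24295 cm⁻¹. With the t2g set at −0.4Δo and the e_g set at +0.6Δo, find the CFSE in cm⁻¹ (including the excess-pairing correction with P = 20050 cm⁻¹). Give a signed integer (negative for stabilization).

Ligand charges: 2×(+0) from py and 2×(+0) from phen sum to +0; with overall charge +3, Co is +3.
Co sits in group 9; removing 3 electrons leaves Co³⁺ with 9 − 3 = 6 d electrons.
Configuration: t2g^6 e_g^0.
Orbital CFSE = 6(-0.4) + 0(0.6) = -2.4Δo = -2.4 × 24295 = -58308 cm⁻¹.
Pairing penalty: 3 pairs vs 1 in the high-spin reference → 2 extra × P = 40100 cm⁻¹.
Net CFSE = -58308 + 40100 = -18208 cm⁻¹.

-18208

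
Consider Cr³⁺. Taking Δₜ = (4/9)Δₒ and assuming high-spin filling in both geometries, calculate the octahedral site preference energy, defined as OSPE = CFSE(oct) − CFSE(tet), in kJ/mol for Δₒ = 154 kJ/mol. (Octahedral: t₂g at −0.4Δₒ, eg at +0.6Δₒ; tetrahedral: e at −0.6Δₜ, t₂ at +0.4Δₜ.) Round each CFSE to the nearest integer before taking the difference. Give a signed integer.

-130

Cr is in group 6, so Cr³⁺ is d³ (6 − 3 = 3).
Octahedral high-spin t₂g³ eg⁰: CFSE = -1.2 × 154 = -185 kJ/mol.
In a tetrahedral site the filling is e² t₂¹: CFSE(tet) = -0.8Δₜ = -0.8 × (4/9)(154) = -55 kJ/mol.
OSPE = CFSE(oct) − CFSE(tet) = -185 − (-55) = -130 kJ/mol.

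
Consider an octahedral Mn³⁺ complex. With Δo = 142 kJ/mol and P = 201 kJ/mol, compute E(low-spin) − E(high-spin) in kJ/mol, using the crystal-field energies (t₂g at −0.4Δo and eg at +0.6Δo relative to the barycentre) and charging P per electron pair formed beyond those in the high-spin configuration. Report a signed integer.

59

Mn³⁺: group 7, so d-count = 7 − 3 = 4.
High-spin d⁴ fills as t₂g³ eg¹ with CFSE 3(−0.4) + 1(+0.6) = -0.6Δo = -85 kJ/mol.
For low-spin the configuration is t₂g⁴ eg⁰: orbital energy -1.6 × 142 = -227 kJ/mol, and 1 additional pair relative to high-spin adds 201 kJ/mol, giving -26 kJ/mol.
E(LS) − E(HS) = -26 − (-85) = 59 kJ/mol.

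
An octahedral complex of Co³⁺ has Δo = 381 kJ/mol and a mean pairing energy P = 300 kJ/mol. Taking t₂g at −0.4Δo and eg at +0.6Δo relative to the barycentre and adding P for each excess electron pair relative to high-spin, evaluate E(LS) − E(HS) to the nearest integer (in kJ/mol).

Co sits in group 9; removing 3 electrons leaves Co³⁺ with 9 − 3 = 6 d electrons.
High-spin d⁶ fills as t₂g⁴ eg² with CFSE 4(−0.4) + 2(+0.6) = -0.4Δo = -152 kJ/mol.
For low-spin the configuration is t₂g⁶ eg⁰: orbital energy -2.4 × 381 = -914 kJ/mol, and 2 additional pairs relative to high-spin add 600 kJ/mol, giving -314 kJ/mol.
Thus E(LS) − E(HS) = -162 kJ/mol.

-162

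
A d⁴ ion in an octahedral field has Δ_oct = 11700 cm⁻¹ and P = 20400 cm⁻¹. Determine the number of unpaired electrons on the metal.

Δ_oct < P, so pairing is avoided: the ground state is high-spin.
Configuration: t₂g³ eg¹.
Unpaired electrons: 4.

4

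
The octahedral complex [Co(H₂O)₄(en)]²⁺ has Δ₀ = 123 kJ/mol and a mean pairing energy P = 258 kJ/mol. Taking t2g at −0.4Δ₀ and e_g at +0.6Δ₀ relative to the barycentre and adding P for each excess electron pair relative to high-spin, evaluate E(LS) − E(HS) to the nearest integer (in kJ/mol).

135

Ligand charges: 4×(+0) from H₂O and 1×(+0) from en sum to +0; with overall charge +2, Co is +2.
Co is in group 9, so Co²⁺ is d⁷ (9 − 2 = 7).
High-spin d⁷ fills as t2g^5 e_g^2 with CFSE 5(−0.4) + 2(+0.6) = -0.8Δ₀ = -98 kJ/mol.
Low-spin: t2g^6 e_g^1, orbital CFSE = -1.8Δ₀ = -221 kJ/mol; plus 1 excess pair × P = +258 kJ/mol; total 37 kJ/mol.
Thus E(LS) − E(HS) = 135 kJ/mol.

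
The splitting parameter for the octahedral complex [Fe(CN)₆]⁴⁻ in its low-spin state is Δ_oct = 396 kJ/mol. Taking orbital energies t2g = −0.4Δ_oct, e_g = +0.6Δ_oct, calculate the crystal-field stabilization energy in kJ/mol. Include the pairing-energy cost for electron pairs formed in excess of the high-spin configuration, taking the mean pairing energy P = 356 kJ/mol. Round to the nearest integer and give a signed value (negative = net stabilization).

Each CN⁻ contributes -1; 6 × (-1) = -6. With overall charge -4, Fe is in the +2 oxidation state.
Fe sits in group 8; removing 2 electrons leaves Fe²⁺ with 8 − 2 = 6 d electrons.
The d⁶ electrons fill as t2g^6 e_g^0.
Orbital CFSE = 6(-0.4) + 0(0.6) = -2.4Δ_oct = -2.4 × 396 = -950 kJ/mol.
Relative to high-spin t2g^4 e_g^2 (1 paired), the low-spin configuration has 2 additional pairs, contributing +2 × 356 = +712 kJ/mol.
Combining: -950 + 712 = -238 kJ/mol.

-238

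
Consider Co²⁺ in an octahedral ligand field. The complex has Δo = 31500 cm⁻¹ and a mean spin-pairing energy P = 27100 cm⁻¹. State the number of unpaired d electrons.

Co²⁺: group 9, so d-count = 9 − 2 = 7.
Here Δo > P (31500 > 27100), so the low-spin state is favoured.
Configuration: t2g^6 e_g^1.
Unpaired electrons: 1.

1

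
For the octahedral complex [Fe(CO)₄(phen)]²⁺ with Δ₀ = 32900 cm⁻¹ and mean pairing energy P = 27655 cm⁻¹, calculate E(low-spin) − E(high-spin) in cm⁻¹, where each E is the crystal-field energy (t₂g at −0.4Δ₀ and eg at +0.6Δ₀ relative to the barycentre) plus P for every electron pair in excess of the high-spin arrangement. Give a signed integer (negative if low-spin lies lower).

Ligand charges: 4×(+0) from CO and 1×(+0) from phen sum to +0; with overall charge +2, Fe is +2.
Group 8 minus oxidation state +2 gives a d⁶ configuration for Fe²⁺.
In the high-spin limit (t₂g⁴ eg²) the orbital term is -0.4Δ₀ = -13160 cm⁻¹, with no excess pairing.
For low-spin the configuration is t₂g⁶ eg⁰: orbital energy -2.4 × 32900 = -78960 cm⁻¹, and 2 additional pairs relative to high-spin add 55310 cm⁻¹, giving -23650 cm⁻¹.
Thus E(LS) − E(HS) = -10490 cm⁻¹.

-10490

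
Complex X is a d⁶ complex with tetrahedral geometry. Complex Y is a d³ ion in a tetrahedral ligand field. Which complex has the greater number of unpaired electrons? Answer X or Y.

X

X: Tetrahedral splitting is small, so the complex is high-spin; e^3 t2^3 → 4 unpaired.
Y: With tetrahedral geometry the complex is necessarily high-spin; e² t₂¹ → 3 unpaired.
So X has more unpaired electrons.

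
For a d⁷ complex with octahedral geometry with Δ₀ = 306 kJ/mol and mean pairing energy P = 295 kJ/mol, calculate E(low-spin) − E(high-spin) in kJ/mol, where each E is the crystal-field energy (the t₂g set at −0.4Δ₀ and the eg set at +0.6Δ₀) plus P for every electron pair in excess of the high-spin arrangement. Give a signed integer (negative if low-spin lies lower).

-11

In the high-spin limit (t₂g⁵ eg²) the orbital term is -0.8Δ₀ = -245 kJ/mol, with no excess pairing.
Low-spin: t₂g⁶ eg¹, orbital CFSE = -1.8Δ₀ = -551 kJ/mol; plus 1 excess pair × P = +295 kJ/mol; total -256 kJ/mol.
The difference is -256 − (-245) = -11 kJ/mol, so low-spin lies lower.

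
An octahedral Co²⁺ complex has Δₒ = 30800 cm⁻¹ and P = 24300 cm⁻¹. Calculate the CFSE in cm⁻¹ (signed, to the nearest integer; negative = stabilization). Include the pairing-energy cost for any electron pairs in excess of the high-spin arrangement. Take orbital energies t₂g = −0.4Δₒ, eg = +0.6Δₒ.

Co²⁺: group 9, so d-count = 9 − 2 = 7.
Here Δₒ > P (30800 > 24300), so the low-spin state is favoured.
Configuration: t₂g⁶ eg¹.
Orbital CFSE = -1.8Δₒ = -1.8 × 30800 = -55440 cm⁻¹.
Excess pairs vs high-spin: 3 − 2 = 1; pairing cost = +24300 cm⁻¹.
Net CFSE = -55440 + 24300 = -31140 cm⁻¹.

-31140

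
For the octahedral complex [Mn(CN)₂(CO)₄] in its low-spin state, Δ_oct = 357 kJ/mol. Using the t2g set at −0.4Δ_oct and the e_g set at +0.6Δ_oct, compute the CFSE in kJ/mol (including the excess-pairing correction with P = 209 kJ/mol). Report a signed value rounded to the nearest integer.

Ligand charges: 2×(-1) from CN⁻ and 4×(+0) from CO sum to -2; with overall charge +0, Mn is +2.
Mn sits in group 7; removing 2 electrons leaves Mn²⁺ with 7 − 2 = 5 d electrons.
Electron filling gives t2g^5 e_g^0.
The orbital stabilization is -2.0Δ_oct = -2.0 × 357 = -714 kJ/mol.
Relative to high-spin t2g^3 e_g^2 (0 paired), the low-spin configuration has 2 additional pairs, contributing +2 × 209 = +418 kJ/mol.
Combining: -714 + 418 = -296 kJ/mol.

-296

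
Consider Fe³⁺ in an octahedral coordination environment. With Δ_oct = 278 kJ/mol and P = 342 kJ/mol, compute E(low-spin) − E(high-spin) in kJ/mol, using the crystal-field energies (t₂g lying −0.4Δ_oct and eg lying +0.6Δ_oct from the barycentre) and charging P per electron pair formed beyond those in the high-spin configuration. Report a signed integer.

128

Fe sits in group 8; removing 3 electrons leaves Fe³⁺ with 8 − 3 = 5 d electrons.
In the high-spin limit (t₂g³ eg²) the orbital term is 0.0Δ_oct = 0 kJ/mol, with no excess pairing.
Low-spin t₂g⁵ eg⁰ gives -2.0Δ_oct = -556 kJ/mol, but forming 2 extra pairs costs 2P = 684 kJ/mol, so E(LS) = -556 + 684 = 128 kJ/mol.
E(LS) − E(HS) = 128 − (0) = 128 kJ/mol.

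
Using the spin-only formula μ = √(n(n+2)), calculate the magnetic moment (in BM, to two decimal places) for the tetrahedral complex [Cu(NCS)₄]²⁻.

Each NCS⁻ contributes -1; 4 × (-1) = -4. With overall charge -2, Cu is in the +2 oxidation state.
Cu sits in group 11; removing 2 electrons leaves Cu²⁺ with 11 − 2 = 9 d electrons.
With tetrahedral geometry the complex is necessarily high-spin.
Configuration: e^4 t2^5 → 1 unpaired electron.
μ(spin-only) = √[1(1+2)] = √3 ≈ 1.73 BM.

1.73 BM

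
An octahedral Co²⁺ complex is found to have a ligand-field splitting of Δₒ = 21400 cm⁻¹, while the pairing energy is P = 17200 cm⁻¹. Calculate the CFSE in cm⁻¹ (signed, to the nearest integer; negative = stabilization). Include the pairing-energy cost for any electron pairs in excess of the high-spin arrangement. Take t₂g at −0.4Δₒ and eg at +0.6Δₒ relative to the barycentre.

-21320

Co sits in group 9; removing 2 electrons leaves Co²⁺ with 9 − 2 = 7 d electrons.
Here Δₒ > P (21400 > 17200), so the low-spin state is favoured.
Configuration: t₂g⁶ eg¹.
Orbital CFSE = -1.8Δₒ = -1.8 × 21400 = -38520 cm⁻¹.
Excess pairs vs high-spin: 3 − 2 = 1; pairing cost = +17200 cm⁻¹.
Net CFSE = -38520 + 17200 = -21320 cm⁻¹.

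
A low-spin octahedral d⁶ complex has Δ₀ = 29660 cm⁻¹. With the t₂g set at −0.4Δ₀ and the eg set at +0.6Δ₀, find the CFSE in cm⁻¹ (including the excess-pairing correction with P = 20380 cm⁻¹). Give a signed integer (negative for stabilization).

Electron filling gives t₂g⁶ eg⁰.
The orbital stabilization is -2.4Δ₀ = -2.4 × 29660 = -71184 cm⁻¹.
Relative to high-spin t₂g⁴ eg² (1 paired), the low-spin configuration has 2 additional pairs, contributing +2 × 20380 = +40760 cm⁻¹.
Combining: -71184 + 40760 = -30424 cm⁻¹.

-30424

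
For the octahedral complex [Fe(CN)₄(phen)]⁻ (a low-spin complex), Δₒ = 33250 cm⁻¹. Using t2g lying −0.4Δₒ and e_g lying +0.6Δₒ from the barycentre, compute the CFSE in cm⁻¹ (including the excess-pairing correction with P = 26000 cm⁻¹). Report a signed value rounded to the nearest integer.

-14500

Ligand charges: 4×(-1) from CN⁻ and 1×(+0) from phen sum to -4; with overall charge -1, Fe is +3.
Fe sits in group 8; removing 3 electrons leaves Fe³⁺ with 8 − 3 = 5 d electrons.
Configuration: t2g^5 e_g^0.
The orbital stabilization is -2.0Δₒ = -2.0 × 33250 = -66500 cm⁻¹.
Relative to high-spin t2g^3 e_g^2 (0 paired), the low-spin configuration has 2 additional pairs, contributing +2 × 26000 = +52000 cm⁻¹.
Net CFSE = -66500 + 52000 = -14500 cm⁻¹.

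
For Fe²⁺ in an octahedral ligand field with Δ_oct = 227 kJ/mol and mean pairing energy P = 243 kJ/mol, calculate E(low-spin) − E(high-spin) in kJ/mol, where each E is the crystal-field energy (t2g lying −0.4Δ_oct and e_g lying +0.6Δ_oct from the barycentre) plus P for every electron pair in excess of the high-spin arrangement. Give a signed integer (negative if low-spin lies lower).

32

Fe²⁺: group 8, so d-count = 8 − 2 = 6.
In the high-spin limit (t2g^4 e_g^2) the orbital term is -0.4Δ_oct = -91 kJ/mol, with no excess pairing.
For low-spin the configuration is t2g^6 e_g^0: orbital energy -2.4 × 227 = -545 kJ/mol, and 2 additional pairs relative to high-spin add 486 kJ/mol, giving -59 kJ/mol.
The difference is -59 − (-91) = 32 kJ/mol, so high-spin lies lower.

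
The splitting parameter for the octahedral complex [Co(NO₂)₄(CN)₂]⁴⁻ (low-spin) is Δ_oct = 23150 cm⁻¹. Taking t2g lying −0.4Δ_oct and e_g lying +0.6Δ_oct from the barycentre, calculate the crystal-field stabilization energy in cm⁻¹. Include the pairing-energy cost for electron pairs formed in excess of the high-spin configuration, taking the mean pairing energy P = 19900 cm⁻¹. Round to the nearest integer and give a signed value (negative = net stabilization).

-21770

Ligand charges: 4×(-1) from NO₂⁻ and 2×(-1) from CN⁻ sum to -6; with overall charge -4, Co is +2.
Group 9 minus oxidation state +2 gives a d⁷ configuration for Co²⁺.
Configuration: t2g^6 e_g^1.
The orbital stabilization is -1.8Δ_oct = -1.8 × 23150 = -41670 cm⁻¹.
Pairing penalty: 3 pairs vs 2 in the high-spin reference → 1 extra × P = 19900 cm⁻¹.
Overall CFSE = -41670 + 19900 = -21770 cm⁻¹.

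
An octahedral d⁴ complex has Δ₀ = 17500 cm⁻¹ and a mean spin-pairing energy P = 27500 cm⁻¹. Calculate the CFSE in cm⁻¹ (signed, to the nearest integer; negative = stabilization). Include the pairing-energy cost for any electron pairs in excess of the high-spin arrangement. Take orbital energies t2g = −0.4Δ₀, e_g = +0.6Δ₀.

-10500

Here Δ₀ < P (17500 < 27500), so the high-spin state is favoured.
Configuration: t2g^3 e_g^1.
Orbital CFSE = -0.6Δ₀ = -0.6 × 17500 = -10500 cm⁻¹.
High-spin has no excess pairs, so no pairing correction applies.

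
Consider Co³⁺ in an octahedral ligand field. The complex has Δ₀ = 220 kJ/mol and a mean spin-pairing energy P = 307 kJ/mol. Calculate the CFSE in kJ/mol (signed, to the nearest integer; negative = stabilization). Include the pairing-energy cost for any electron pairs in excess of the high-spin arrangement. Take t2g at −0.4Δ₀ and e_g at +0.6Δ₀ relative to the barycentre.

-88

Co is in group 9, so Co³⁺ is d⁶ (9 − 3 = 6).
Here Δ₀ < P (220 < 307), so the high-spin state is favoured.
Configuration: t2g^4 e_g^2.
Orbital CFSE = -0.4Δ₀ = -0.4 × 220 = -88 kJ/mol.
High-spin has no excess pairs, so no pairing correction applies.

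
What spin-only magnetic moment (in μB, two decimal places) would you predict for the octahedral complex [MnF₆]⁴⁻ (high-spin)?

Each F⁻ contributes -1; 6 × (-1) = -6. With overall charge -4, Mn is in the +2 oxidation state.
Mn is in group 7, so Mn²⁺ is d⁵ (7 − 2 = 5).
Configuration: t₂g³ eg² → 5 unpaired electrons.
μ(spin-only) = √[5(5+2)] = √35 ≈ 5.92 μB.

5.92 μB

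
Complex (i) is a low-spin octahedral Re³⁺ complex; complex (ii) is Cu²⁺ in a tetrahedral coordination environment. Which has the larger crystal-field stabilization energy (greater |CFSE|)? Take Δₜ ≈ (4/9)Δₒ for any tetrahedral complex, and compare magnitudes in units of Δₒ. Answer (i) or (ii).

(i): Re is in group 7, so Re³⁺ is d⁴ (7 − 3 = 4); t₂g⁴ eg⁰, CFSE = -1.6Δₒ.
(ii): Cu²⁺: group 11, so d-count = 11 − 2 = 9; Tetrahedral fields are weak (Δₜ ≈ 4/9 Δₒ), so electrons fill high-spin; e⁴ t₂⁵, CFSE = -0.4Δₜ ≈ -0.18Δₒ.
So (i) has the larger |CFSE|.

(i)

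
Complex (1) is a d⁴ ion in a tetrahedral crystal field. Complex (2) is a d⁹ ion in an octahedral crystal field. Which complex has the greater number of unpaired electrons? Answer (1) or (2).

(1)

(1): With tetrahedral geometry the complex is necessarily high-spin; e² t₂² → 4 unpaired.
(2): t₂g⁶ eg³ → 1 unpaired.
So (1) has more unpaired electrons.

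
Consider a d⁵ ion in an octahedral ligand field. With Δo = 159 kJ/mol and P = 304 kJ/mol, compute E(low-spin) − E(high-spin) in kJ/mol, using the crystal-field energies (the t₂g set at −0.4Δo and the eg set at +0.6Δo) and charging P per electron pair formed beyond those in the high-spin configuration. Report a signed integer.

High-spin: t₂g³ eg², CFSE = 0.0Δo = 0 kJ/mol.
Low-spin t₂g⁵ eg⁰ gives -2.0Δo = -318 kJ/mol, but forming 2 extra pairs costs 2P = 608 kJ/mol, so E(LS) = -318 + 608 = 290 kJ/mol.
E(LS) − E(HS) = 290 − (0) = 290 kJ/mol.

290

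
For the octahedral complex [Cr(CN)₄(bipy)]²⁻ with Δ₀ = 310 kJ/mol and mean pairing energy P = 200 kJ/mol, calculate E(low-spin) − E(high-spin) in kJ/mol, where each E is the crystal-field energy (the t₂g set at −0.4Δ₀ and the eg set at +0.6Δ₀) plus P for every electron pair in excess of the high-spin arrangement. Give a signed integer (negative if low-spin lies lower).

-110

Ligand charges: 4×(-1) from CN⁻ and 1×(+0) from bipy sum to -4; with overall charge -2, Cr is +2.
Cr is in group 6, so Cr²⁺ is d⁴ (6 − 2 = 4).
In the high-spin limit (t₂g³ eg¹) the orbital term is -0.6Δ₀ = -186 kJ/mol, with no excess pairing.
Low-spin t₂g⁴ eg⁰ gives -1.6Δ₀ = -496 kJ/mol, but forming 1 extra pair costs 1P = 200 kJ/mol, so E(LS) = -496 + 200 = -296 kJ/mol.
E(LS) − E(HS) = -296 − (-186) = -110 kJ/mol.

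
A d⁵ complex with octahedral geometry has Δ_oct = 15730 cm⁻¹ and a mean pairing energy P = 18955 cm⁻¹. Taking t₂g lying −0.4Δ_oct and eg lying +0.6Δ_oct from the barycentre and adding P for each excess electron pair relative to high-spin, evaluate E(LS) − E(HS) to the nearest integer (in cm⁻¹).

High-spin: t₂g³ eg², CFSE = 0.0Δ_oct = 0 cm⁻¹.
Low-spin t₂g⁵ eg⁰ gives -2.0Δ_oct = -31460 cm⁻¹, but forming 2 extra pairs costs 2P = 37910 cm⁻¹, so E(LS) = -31460 + 37910 = 6450 cm⁻¹.
Thus E(LS) − E(HS) = 6450 cm⁻¹.

6450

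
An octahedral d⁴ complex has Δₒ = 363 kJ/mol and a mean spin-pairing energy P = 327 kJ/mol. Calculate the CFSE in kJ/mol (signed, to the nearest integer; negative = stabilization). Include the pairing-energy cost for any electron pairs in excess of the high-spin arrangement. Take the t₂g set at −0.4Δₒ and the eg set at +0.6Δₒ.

Since Δₒ = 363 kJ/mol > P = 327 kJ/mol, the complex adopts the low-spin configuration.
That gives t₂g⁴ eg⁰.
Orbital CFSE = -1.6Δₒ = -1.6 × 363 = -581 kJ/mol.
Excess pairs vs high-spin: 1 − 0 = 1; pairing cost = +327 kJ/mol.
Net CFSE = -581 + 327 = -254 kJ/mol.

-254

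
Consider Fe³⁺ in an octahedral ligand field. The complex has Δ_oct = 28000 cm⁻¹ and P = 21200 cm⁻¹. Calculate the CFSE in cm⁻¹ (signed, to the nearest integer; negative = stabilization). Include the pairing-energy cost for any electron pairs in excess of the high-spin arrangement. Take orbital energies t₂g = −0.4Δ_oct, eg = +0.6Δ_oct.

Fe is in group 8, so Fe³⁺ is d⁵ (8 − 3 = 5).
Since Δ_oct = 28000 cm⁻¹ > P = 21200 cm⁻¹, the complex adopts the low-spin configuration.
That gives t₂g⁵ eg⁰.
Orbital CFSE = -2.0Δ_oct = -2.0 × 28000 = -56000 cm⁻¹.
Excess pairs vs high-spin: 2 − 0 = 2; pairing cost = +42400 cm⁻¹.
Net CFSE = -56000 + 42400 = -13600 cm⁻¹.

-13600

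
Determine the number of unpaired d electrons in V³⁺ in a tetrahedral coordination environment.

2

V³⁺: group 5, so d-count = 5 − 3 = 2.
Tetrahedral splitting is small, so the complex is high-spin.
Configuration: e^2 t2^0, giving 2 unpaired electrons.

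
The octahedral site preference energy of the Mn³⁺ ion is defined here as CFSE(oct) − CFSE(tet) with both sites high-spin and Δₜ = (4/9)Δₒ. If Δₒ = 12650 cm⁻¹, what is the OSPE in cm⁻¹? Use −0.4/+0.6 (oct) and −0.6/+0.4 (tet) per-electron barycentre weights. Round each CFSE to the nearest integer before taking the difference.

-5341

Mn is in group 7, so Mn³⁺ is d⁴ (7 − 3 = 4).
In an octahedral site d⁴ (HS) is t2g^3 e_g^1, giving CFSE(oct) = -0.6Δₒ = -7590 cm⁻¹.
In a tetrahedral site the filling is e^2 t2^2: CFSE(tet) = -0.4Δₜ = -0.4 × (4/9)(12650) = -2249 cm⁻¹.
Subtracting, OSPE = -7590 − (-2249) = -5341 cm⁻¹.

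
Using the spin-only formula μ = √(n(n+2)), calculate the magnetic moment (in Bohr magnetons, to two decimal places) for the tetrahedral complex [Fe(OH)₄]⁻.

5.92 Bohr magnetons

Each OH⁻ contributes -1; 4 × (-1) = -4. With overall charge -1, Fe is in the +3 oxidation state.
Group 8 minus oxidation state +3 gives a d⁵ configuration for Fe³⁺.
With tetrahedral geometry the complex is necessarily high-spin.
Configuration: e² t₂³ → 5 unpaired electrons.
μ(spin-only) = √[5(5+2)] = √35 ≈ 5.92 Bohr magnetons.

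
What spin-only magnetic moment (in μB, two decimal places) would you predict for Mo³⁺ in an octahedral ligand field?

3.87 μB

Mo³⁺: group 6, so d-count = 6 − 3 = 3.
Configuration: t2g^3 e_g^0 → 3 unpaired electrons.
μ(spin-only) = √[3(3+2)] = √15 ≈ 3.87 μB.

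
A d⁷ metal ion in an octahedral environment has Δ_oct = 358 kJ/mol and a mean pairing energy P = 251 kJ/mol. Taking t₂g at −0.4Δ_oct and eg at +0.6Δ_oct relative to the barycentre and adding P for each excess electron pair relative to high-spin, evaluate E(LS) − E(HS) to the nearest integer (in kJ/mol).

High-spin d⁷ fills as t₂g⁵ eg² with CFSE 5(−0.4) + 2(+0.6) = -0.8Δ_oct = -286 kJ/mol.
For low-spin the configuration is t₂g⁶ eg¹: orbital energy -1.8 × 358 = -644 kJ/mol, and 1 additional pair relative to high-spin adds 251 kJ/mol, giving -393 kJ/mol.
Thus E(LS) − E(HS) = -107 kJ/mol.

-107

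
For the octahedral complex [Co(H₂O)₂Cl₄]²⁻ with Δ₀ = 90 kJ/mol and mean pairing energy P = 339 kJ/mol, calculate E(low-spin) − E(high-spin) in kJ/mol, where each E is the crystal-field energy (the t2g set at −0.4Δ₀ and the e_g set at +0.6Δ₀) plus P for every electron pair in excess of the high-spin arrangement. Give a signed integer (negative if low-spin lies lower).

Ligand charges: 2×(+0) from H₂O and 4×(-1) from Cl⁻ sum to -4; with overall charge -2, Co is +2.
Group 9 minus oxidation state +2 gives a d⁷ configuration for Co²⁺.
High-spin: t2g^5 e_g^2, CFSE = -0.8Δ₀ = -72 kJ/mol.
Low-spin: t2g^6 e_g^1, orbital CFSE = -1.8Δ₀ = -162 kJ/mol; plus 1 excess pair × P = +339 kJ/mol; total 177 kJ/mol.
E(LS) − E(HS) = 177 − (-72) = 249 kJ/mol.

249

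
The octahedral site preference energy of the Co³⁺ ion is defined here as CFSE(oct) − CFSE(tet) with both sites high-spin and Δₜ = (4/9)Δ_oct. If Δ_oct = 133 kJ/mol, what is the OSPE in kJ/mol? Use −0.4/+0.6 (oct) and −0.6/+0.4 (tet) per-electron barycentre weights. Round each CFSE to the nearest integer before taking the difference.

-18

Co sits in group 9; removing 3 electrons leaves Co³⁺ with 9 − 3 = 6 d electrons.
In an octahedral site d⁶ (HS) is t2g^4 e_g^2, giving CFSE(oct) = -0.4Δ_oct = -53 kJ/mol.
In a tetrahedral site the filling is e^3 t2^3: CFSE(tet) = -0.6Δₜ = -0.6 × (4/9)(133) = -35 kJ/mol.
OSPE = CFSE(oct) − CFSE(tet) = -53 − (-35) = -18 kJ/mol.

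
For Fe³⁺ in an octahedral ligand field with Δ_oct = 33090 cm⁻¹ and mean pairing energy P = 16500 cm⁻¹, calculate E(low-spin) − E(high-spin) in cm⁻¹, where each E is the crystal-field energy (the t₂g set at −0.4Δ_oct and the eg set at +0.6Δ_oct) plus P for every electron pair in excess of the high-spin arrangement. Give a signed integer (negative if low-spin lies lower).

-33180

Fe sits in group 8; removing 3 electrons leaves Fe³⁺ with 8 − 3 = 5 d electrons.
In the high-spin limit (t₂g³ eg²) the orbital term is 0.0Δ_oct = 0 cm⁻¹, with no excess pairing.
Low-spin: t₂g⁵ eg⁰, orbital CFSE = -2.0Δ_oct = -66180 cm⁻¹; plus 2 excess pairs × P = +33000 cm⁻¹; total -33180 cm⁻¹.
The difference is -33180 − (0) = -33180 cm⁻¹, so low-spin lies lower.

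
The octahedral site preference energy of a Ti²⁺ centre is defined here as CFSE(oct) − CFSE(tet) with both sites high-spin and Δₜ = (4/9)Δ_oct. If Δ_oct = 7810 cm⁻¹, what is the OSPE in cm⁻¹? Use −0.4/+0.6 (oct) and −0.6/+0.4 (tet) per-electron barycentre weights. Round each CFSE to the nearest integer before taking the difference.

Ti sits in group 4; removing 2 electrons leaves Ti²⁺ with 4 − 2 = 2 d electrons.
Octahedral (high-spin): t2g^2 e_g^0, CFSE = 2(−0.4) + 0(+0.6) = -0.8Δ_oct = -0.8 × 7810 = -6248 cm⁻¹.
Tetrahedral: e^2 t2^0, CFSE = 2(−0.6) + 0(+0.4) = -1.2Δₜ = -1.2 × (4/9) × 7810 = -4165 cm⁻¹.
Subtracting, OSPE = -6248 − (-4165) = -2083 cm⁻¹.

-2083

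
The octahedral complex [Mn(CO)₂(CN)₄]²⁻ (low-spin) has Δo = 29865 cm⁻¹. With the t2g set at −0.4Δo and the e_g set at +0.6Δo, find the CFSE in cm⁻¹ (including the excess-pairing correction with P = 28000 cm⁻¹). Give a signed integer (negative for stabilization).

-3730

Ligand charges: 2×(+0) from CO and 4×(-1) from CN⁻ sum to -4; with overall charge -2, Mn is +2.
Group 7 minus oxidation state +2 gives a d⁵ configuration for Mn²⁺.
The d⁵ electrons fill as t2g^5 e_g^0.
The orbital stabilization is -2.0Δo = -2.0 × 29865 = -59730 cm⁻¹.
High-spin d⁵ would be t2g^3 e_g^2 with 0 pairs; low-spin has 2, so 2 excess pairs cost +2P = +56000 cm⁻¹.
Overall CFSE = -59730 + 56000 = -3730 cm⁻¹.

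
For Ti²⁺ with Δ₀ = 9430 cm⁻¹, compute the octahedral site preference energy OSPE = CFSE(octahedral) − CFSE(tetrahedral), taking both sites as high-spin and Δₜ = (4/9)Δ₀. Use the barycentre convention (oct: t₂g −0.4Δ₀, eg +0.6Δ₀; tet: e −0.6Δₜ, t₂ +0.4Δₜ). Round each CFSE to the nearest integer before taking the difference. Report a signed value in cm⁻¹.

-2515

Group 4 minus oxidation state +2 gives a d² configuration for Ti²⁺.
Octahedral (high-spin): t₂g² eg⁰, CFSE = 2(−0.4) + 0(+0.6) = -0.8Δ₀ = -0.8 × 9430 = -7544 cm⁻¹.
In a tetrahedral site the filling is e² t₂⁰: CFSE(tet) = -1.2Δₜ = -1.2 × (4/9)(9430) = -5029 cm⁻¹.
OSPE = CFSE(oct) − CFSE(tet) = -7544 − (-5029) = -2515 cm⁻¹.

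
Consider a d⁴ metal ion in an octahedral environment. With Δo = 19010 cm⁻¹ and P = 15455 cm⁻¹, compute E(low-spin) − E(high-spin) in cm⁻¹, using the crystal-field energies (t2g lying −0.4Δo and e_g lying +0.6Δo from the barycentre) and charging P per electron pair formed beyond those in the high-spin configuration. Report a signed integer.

High-spin: t2g^3 e_g^1, CFSE = -0.6Δo = -11406 cm⁻¹.
For low-spin the configuration is t2g^4 e_g^0: orbital energy -1.6 × 19010 = -30416 cm⁻¹, and 1 additional pair relative to high-spin adds 15455 cm⁻¹, giving -14961 cm⁻¹.
Thus E(LS) − E(HS) = -3555 cm⁻¹.

-3555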